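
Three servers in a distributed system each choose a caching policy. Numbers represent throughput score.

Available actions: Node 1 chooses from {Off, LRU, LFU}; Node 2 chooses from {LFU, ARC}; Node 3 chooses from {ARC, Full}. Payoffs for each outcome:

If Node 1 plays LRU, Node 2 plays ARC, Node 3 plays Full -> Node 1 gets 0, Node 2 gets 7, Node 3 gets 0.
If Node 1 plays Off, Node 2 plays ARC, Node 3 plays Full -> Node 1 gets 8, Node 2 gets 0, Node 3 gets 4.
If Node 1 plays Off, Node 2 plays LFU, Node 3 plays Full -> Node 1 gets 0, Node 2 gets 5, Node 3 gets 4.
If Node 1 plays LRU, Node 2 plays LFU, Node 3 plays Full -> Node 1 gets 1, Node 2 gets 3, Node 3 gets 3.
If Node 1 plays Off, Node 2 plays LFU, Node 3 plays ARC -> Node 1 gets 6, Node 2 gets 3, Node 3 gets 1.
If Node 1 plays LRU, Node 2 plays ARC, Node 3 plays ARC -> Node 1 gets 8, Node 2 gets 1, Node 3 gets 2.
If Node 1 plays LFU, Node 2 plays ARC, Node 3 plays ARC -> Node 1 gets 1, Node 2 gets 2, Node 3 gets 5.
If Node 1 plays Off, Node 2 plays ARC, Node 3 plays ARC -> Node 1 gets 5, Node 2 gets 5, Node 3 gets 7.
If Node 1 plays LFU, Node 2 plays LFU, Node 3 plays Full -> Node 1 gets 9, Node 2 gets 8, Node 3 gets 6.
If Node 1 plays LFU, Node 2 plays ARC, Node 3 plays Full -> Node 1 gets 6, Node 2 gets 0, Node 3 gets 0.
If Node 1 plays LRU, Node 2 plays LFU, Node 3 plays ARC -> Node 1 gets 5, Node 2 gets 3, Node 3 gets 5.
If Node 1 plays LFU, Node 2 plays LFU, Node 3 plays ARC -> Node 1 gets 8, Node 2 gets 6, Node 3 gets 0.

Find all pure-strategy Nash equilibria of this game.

(Off, LFU, ARC): Node 1 can switch to LFU (6 → 8). Not NE.
(Off, LFU, Full): Node 1 can switch to LRU (0 → 1). Not NE.
(Off, ARC, ARC): Node 1 can switch to LRU (5 → 8). Not NE.
(Off, ARC, Full): Node 2 can switch to LFU (0 → 5). Not NE.
(LRU, LFU, ARC): Node 1 can switch to Off (5 → 6). Not NE.
(LRU, LFU, Full): Node 1 can switch to LFU (1 → 9). Not NE.
(LRU, ARC, ARC): Node 2 can switch to LFU (1 → 3). Not NE.
(LRU, ARC, Full): Node 1 can switch to Off (0 → 8). Not NE.
(LFU, LFU, ARC): Node 3 can switch to Full (0 → 6). Not NE.
(LFU, LFU, Full): Node 1 gets 9, best alternative 1; Node 2 gets 8, best alternative 0; Node 3 gets 6, best alternative 0. No profitable deviation — NE.
(LFU, ARC, ARC): Node 1 can switch to Off (1 → 5). Not NE.
(The remaining 1 profile has a profitable deviation by the same check.)

(LFU, LFU, Full)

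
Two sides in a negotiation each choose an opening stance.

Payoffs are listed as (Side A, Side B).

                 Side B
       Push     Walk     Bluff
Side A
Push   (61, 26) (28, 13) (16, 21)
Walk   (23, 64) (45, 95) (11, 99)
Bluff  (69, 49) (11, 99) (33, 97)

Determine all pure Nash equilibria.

No pure-strategy Nash equilibrium.

For each player, find the best response to each opponent profile; mutual best responses are the pure NE.
Side A against Push: payoffs 61, 23, 69 → best response Bluff.
Side A against Walk: payoffs 28, 45, 11 → best response Walk.
Side A against Bluff: payoffs 16, 11, 33 → best response Bluff.
Side B against Push: payoffs 26, 13, 21 → best response Push.
Side B against Walk: payoffs 64, 95, 99 → best response Bluff.
Side B against Bluff: payoffs 49, 99, 97 → best response Walk.
No profile is a mutual best response for all players.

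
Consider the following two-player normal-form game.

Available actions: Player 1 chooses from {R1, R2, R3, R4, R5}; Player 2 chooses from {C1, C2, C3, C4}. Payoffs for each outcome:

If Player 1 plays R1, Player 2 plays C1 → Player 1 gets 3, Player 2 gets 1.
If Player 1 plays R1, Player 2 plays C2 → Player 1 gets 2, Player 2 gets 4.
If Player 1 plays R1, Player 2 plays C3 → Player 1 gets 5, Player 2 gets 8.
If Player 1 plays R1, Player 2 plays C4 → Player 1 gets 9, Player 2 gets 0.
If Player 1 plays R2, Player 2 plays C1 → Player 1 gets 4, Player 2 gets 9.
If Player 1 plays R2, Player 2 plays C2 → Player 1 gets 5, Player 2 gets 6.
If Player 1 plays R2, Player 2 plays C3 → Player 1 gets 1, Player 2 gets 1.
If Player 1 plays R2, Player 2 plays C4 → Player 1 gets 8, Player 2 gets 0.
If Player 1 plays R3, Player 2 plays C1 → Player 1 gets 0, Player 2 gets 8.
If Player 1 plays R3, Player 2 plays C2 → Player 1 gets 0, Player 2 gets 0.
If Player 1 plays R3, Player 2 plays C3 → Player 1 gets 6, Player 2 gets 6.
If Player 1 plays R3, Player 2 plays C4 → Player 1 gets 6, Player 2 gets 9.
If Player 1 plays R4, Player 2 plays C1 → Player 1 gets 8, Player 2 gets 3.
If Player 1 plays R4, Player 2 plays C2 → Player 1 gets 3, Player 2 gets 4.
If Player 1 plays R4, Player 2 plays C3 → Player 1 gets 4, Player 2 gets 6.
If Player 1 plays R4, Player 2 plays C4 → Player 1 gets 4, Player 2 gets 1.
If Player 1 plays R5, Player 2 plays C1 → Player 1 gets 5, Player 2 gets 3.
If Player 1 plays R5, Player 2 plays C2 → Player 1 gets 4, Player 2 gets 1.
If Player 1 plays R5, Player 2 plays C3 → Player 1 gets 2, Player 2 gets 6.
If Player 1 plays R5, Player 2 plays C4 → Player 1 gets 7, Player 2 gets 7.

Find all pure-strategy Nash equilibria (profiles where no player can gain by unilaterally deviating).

This game has no pure Nash equilibrium.

Player 1 against C1: payoffs 3, 4, 0, 8, 5 → best response R4.
Player 1 against C2: payoffs 2, 5, 0, 3, 4 → best response R2.
Player 1 against C3: payoffs 5, 1, 6, 4, 2 → best response R3.
Player 1 against C4: payoffs 9, 8, 6, 4, 7 → best response R1.
Player 2 against R1: payoffs 1, 4, 8, 0 → best response C3.
Player 2 against R2: payoffs 9, 6, 1, 0 → best response C1.
Player 2 against R3: payoffs 8, 0, 6, 9 → best response C4.
Player 2 against R4: payoffs 3, 4, 6, 1 → best response C3.
Player 2 against R5: payoffs 3, 1, 6, 7 → best response C4.
No profile is a mutual best response for all players.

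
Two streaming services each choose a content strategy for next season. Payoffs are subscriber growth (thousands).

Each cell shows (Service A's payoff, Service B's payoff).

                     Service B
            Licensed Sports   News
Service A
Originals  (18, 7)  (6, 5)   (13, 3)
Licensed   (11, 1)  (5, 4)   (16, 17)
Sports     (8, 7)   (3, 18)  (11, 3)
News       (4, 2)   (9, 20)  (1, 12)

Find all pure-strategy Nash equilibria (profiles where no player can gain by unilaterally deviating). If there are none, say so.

(Originals, Licensed), (Licensed, News), (News, Sports)

Service A against Licensed: payoffs 18, 11, 8, 4 → best response Originals.
Service A against Sports: payoffs 6, 5, 3, 9 → best response News.
Service A against News: payoffs 13, 16, 11, 1 → best response Licensed.
Service B against Originals: payoffs 7, 5, 3 → best response Licensed.
Service B against Licensed: payoffs 1, 4, 17 → best response News.
Service B against Sports: payoffs 7, 18, 3 → best response Sports.
Service B against News: payoffs 2, 20, 12 → best response Sports.
Mutual best responses: (Originals, Licensed); (Licensed, News); (News, Sports).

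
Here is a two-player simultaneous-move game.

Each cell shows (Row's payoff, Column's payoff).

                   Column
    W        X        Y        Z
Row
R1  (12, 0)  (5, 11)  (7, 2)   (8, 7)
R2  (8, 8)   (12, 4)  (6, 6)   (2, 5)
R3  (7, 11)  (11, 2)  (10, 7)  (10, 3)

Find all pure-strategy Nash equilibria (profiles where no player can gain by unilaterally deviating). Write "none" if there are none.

none

Mark each player's best response to every combination of opponents' strategies; a profile where every player is best-responding is a pure Nash equilibrium.
Row against W: payoffs 12, 8, 7 → best response R1.
Row against X: payoffs 5, 12, 11 → best response R2.
Row against Y: payoffs 7, 6, 10 → best response R3.
Row against Z: payoffs 8, 2, 10 → best response R3.
Column against R1: payoffs 0, 11, 2, 7 → best response X.
Column against R2: payoffs 8, 4, 6, 5 → best response W.
Column against R3: payoffs 11, 2, 7, 3 → best response W.
No profile is a mutual best response for all players.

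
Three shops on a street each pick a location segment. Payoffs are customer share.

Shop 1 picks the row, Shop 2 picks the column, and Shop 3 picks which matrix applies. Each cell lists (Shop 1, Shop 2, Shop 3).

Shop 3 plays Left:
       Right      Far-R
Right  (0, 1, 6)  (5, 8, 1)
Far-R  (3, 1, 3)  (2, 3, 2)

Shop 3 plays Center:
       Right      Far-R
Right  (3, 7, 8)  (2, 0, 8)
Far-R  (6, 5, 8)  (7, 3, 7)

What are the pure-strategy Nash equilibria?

For each player, find the best response to each opponent profile; mutual best responses are the pure NE.
Shop 1 against (Right, Left): payoffs 0, 3 → best response Far-R.
Shop 1 against (Right, Center): payoffs 3, 6 → best response Far-R.
Shop 1 against (Far-R, Left): payoffs 5, 2 → best response Right.
Shop 1 against (Far-R, Center): payoffs 2, 7 → best response Far-R.
Shop 2 against (Right, Left): payoffs 1, 8 → best response Far-R.
Shop 2 against (Right, Center): payoffs 7, 0 → best response Right.
Shop 2 against (Far-R, Left): payoffs 1, 3 → best response Far-R.
Shop 2 against (Far-R, Center): payoffs 5, 3 → best response Right.
Shop 3 against (Right, Right): payoffs 6, 8 → best response Center.
Shop 3 against (Right, Far-R): payoffs 1, 8 → best response Center.
Shop 3 against (Far-R, Right): payoffs 3, 8 → best response Center.
Shop 3 against (Far-R, Far-R): payoffs 2, 7 → best response Center.
Mutual best responses: (Far-R, Right, Center).

The unique pure-strategy Nash equilibrium is (Far-R, Right, Center).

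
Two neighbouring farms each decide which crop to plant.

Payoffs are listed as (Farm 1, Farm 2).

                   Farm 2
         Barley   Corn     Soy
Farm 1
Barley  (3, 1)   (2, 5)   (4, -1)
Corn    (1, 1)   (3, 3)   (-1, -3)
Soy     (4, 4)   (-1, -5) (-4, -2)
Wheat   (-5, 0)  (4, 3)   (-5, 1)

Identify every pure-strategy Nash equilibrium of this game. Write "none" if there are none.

(Soy, Barley), (Wheat, Corn)

Check each profile: it is a Nash equilibrium iff no player can strictly gain by switching unilaterally.
(Barley, Barley): Farm 1 can switch to Soy (3 → 4). Not NE.
(Barley, Corn): Farm 1 can switch to Corn (2 → 3). Not NE.
(Barley, Soy): Farm 2 can switch to Barley (-1 → 1). Not NE.
(Corn, Barley): Farm 1 can switch to Barley (1 → 3). Not NE.
(Corn, Corn): Farm 1 can switch to Wheat (3 → 4). Not NE.
(Corn, Soy): Farm 1 can switch to Barley (-1 → 4). Not NE.
(Soy, Barley): Farm 1 gets 4, best alternative 3; Farm 2 gets 4, best alternative -2. No profitable deviation — NE.
(Soy, Corn): Farm 1 can switch to Barley (-1 → 2). Not NE.
(Soy, Soy): Farm 1 can switch to Barley (-4 → 4). Not NE.
(Wheat, Corn): Farm 1 gets 4, best alternative 3; Farm 2 gets 3, best alternative 1. No profitable deviation — NE.
(The remaining 2 profiles each have a profitable deviation by the same check.)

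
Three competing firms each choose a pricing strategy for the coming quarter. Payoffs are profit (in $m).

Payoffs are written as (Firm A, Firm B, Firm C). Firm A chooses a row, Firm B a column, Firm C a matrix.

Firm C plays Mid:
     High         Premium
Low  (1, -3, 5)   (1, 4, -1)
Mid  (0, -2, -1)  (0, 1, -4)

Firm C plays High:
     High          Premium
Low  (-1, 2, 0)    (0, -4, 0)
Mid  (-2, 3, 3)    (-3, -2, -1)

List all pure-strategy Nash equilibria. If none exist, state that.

Check each profile: it is a Nash equilibrium iff no player can strictly gain by switching unilaterally.
(Low, High, Mid): Firm B can switch to Premium (-3 → 4). Not NE.
(Low, High, High): Firm C can switch to Mid (0 → 5). Not NE.
(Low, Premium, Mid): Firm C can switch to High (-1 → 0). Not NE.
(Low, Premium, High): Firm B can switch to High (-4 → 2). Not NE.
(Mid, High, Mid): Firm A can switch to Low (0 → 1). Not NE.
(Mid, High, High): Firm A can switch to Low (-2 → -1). Not NE.
(Mid, Premium, Mid): Firm A can switch to Low (0 → 1). Not NE.
(Mid, Premium, High): Firm A can switch to Low (-3 → 0). Not NE.

No pure-strategy Nash equilibrium.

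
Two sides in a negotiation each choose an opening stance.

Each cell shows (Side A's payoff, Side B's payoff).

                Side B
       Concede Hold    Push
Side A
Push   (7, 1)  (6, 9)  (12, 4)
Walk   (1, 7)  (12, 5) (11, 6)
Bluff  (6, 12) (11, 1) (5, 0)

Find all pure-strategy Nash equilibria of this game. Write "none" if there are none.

Side A against Concede: payoffs 7, 1, 6 → best response Push.
Side A against Hold: payoffs 6, 12, 11 → best response Walk.
Side A against Push: payoffs 12, 11, 5 → best response Push.
Side B against Push: payoffs 1, 9, 4 → best response Hold.
Side B against Walk: payoffs 7, 5, 6 → best response Concede.
Side B against Bluff: payoffs 12, 1, 0 → best response Concede.
No profile is a mutual best response for all players.

none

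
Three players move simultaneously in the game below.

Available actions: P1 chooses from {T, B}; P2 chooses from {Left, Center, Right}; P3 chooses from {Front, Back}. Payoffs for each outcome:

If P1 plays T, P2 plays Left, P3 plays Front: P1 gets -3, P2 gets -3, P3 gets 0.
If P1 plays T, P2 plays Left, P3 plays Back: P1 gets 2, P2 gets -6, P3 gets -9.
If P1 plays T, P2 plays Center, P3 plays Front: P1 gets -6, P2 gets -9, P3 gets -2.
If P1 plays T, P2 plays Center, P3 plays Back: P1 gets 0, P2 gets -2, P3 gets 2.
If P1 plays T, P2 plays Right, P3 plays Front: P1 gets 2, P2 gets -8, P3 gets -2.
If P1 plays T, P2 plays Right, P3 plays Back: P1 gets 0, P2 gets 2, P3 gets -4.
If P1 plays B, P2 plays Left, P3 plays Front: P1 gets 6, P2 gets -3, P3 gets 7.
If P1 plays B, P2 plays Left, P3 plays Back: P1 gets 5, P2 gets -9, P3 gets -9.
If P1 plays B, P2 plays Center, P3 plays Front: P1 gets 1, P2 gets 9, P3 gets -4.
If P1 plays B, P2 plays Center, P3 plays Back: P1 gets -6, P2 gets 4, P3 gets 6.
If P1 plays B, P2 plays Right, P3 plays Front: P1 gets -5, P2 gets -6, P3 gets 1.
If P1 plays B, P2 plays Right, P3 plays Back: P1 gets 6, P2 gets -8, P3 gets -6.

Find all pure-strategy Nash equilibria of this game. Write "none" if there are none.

Check each profile: it is a Nash equilibrium iff no player can strictly gain by switching unilaterally.
(T, Left, Front): P1 can switch to B (-3 → 6). Not NE.
(T, Left, Back): P1 can switch to B (2 → 5). Not NE.
(T, Center, Front): P1 can switch to B (-6 → 1). Not NE.
(T, Center, Back): P2 can switch to Right (-2 → 2). Not NE.
(T, Right, Front): P2 can switch to Left (-8 → -3). Not NE.
(T, Right, Back): P1 can switch to B (0 → 6). Not NE.
(B, Left, Front): P2 can switch to Center (-3 → 9). Not NE.
(B, Left, Back): P2 can switch to Center (-9 → 4). Not NE.
(B, Center, Front): P3 can switch to Back (-4 → 6). Not NE.
(B, Center, Back): P1 can switch to T (-6 → 0). Not NE.
(The remaining 2 profiles each have a profitable deviation by the same check.)

This game has no pure Nash equilibrium.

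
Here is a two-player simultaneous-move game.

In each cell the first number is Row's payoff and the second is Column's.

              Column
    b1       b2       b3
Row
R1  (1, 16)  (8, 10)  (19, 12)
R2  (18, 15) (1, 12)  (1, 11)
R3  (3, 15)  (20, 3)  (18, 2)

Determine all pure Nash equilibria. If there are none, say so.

(R2, b1)

(R1, b1): Row can switch to R2 (1 → 18). Not NE.
(R1, b2): Row can switch to R3 (8 → 20). Not NE.
(R1, b3): Column can switch to b1 (12 → 16). Not NE.
(R2, b1): Row gets 18, best alternative 3; Column gets 15, best alternative 12. No profitable deviation — NE.
(R2, b2): Row can switch to R1 (1 → 8). Not NE.
(R2, b3): Row can switch to R1 (1 → 19). Not NE.
(R3, b1): Row can switch to R2 (3 → 18). Not NE.
(R3, b2): Column can switch to b1 (3 → 15). Not NE.
(R3, b3): Row can switch to R1 (18 → 19). Not NE.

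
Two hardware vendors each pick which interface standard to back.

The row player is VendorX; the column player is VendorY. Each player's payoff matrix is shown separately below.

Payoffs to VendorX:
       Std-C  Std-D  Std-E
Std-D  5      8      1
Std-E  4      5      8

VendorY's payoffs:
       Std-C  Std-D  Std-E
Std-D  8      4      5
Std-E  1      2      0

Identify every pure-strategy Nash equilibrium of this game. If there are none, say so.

The unique pure-strategy Nash equilibrium is (Std-D, Std-C).

VendorX against Std-C: payoffs 5, 4 → best response Std-D.
VendorX against Std-D: payoffs 8, 5 → best response Std-D.
VendorX against Std-E: payoffs 1, 8 → best response Std-E.
VendorY against Std-D: payoffs 8, 4, 5 → best response Std-C.
VendorY against Std-E: payoffs 1, 2, 0 → best response Std-D.
Mutual best responses: (Std-D, Std-C).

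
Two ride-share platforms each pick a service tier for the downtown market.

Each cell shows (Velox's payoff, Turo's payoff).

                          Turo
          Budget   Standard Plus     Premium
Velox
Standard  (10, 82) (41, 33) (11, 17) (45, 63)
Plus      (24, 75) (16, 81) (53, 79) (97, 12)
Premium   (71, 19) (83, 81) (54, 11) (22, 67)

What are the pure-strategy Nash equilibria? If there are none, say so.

(Standard, Budget): Velox can switch to Plus (10 → 24). Not NE.
(Standard, Standard): Velox can switch to Premium (41 → 83). Not NE.
(Standard, Plus): Velox can switch to Plus (11 → 53). Not NE.
(Standard, Premium): Velox can switch to Plus (45 → 97). Not NE.
(Plus, Budget): Velox can switch to Premium (24 → 71). Not NE.
(Plus, Standard): Velox can switch to Standard (16 → 41). Not NE.
(Plus, Plus): Velox can switch to Premium (53 → 54). Not NE.
(Plus, Premium): Turo can switch to Budget (12 → 75). Not NE.
(Premium, Standard): Velox gets 83, best alternative 41; Turo gets 81, best alternative 67. No profitable deviation — NE.
(The remaining 3 profiles each have a profitable deviation by the same check.)

(Premium, Standard)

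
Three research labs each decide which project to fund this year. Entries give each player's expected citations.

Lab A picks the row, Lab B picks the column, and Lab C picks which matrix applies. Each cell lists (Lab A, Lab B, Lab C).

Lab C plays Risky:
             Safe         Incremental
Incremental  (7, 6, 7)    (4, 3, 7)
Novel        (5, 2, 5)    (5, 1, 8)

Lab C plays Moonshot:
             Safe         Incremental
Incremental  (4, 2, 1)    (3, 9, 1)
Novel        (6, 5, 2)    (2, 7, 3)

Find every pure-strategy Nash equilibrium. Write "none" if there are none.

Lab A against (Safe, Risky): payoffs 7, 5 → best response Incremental.
Lab A against (Safe, Moonshot): payoffs 4, 6 → best response Novel.
Lab A against (Incremental, Risky): payoffs 4, 5 → best response Novel.
Lab A against (Incremental, Moonshot): payoffs 3, 2 → best response Incremental.
Lab B against (Incremental, Risky): payoffs 6, 3 → best response Safe.
Lab B against (Incremental, Moonshot): payoffs 2, 9 → best response Incremental.
Lab B against (Novel, Risky): payoffs 2, 1 → best response Safe.
Lab B against (Novel, Moonshot): payoffs 5, 7 → best response Incremental.
Lab C against (Incremental, Safe): payoffs 7, 1 → best response Risky.
Lab C against (Incremental, Incremental): payoffs 7, 1 → best response Risky.
Lab C against (Novel, Safe): payoffs 5, 2 → best response Risky.
Lab C against (Novel, Incremental): payoffs 8, 3 → best response Risky.
Mutual best responses: (Incremental, Safe, Risky).

The unique pure-strategy Nash equilibrium is (Incremental, Safe, Risky).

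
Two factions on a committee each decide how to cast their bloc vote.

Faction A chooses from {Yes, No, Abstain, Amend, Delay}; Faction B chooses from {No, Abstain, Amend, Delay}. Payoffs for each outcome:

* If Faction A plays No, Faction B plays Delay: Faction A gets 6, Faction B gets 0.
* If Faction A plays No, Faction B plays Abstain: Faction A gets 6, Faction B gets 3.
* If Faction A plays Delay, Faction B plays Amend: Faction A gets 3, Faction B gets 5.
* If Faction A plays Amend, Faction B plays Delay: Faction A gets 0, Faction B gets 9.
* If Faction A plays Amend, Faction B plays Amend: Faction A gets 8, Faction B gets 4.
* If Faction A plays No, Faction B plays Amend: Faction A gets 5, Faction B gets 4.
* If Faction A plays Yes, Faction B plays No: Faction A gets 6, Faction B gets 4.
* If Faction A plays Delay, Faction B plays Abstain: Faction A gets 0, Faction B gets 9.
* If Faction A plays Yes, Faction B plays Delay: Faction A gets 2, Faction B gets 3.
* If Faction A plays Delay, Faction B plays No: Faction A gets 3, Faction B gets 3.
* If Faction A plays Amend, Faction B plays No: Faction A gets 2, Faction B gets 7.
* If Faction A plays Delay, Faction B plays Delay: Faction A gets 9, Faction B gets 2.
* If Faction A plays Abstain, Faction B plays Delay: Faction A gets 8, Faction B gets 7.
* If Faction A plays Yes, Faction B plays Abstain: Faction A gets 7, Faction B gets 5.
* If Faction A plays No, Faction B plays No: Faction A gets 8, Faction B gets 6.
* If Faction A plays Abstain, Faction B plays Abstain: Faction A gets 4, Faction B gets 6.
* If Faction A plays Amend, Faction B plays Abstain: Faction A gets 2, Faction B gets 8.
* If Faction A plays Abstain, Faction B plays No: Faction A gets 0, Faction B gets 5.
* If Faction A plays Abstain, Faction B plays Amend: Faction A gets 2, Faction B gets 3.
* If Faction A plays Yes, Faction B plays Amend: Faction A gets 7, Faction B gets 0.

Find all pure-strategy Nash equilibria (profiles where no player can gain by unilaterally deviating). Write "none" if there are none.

Pure-strategy Nash equilibria: (Yes, Abstain) and (No, No)

(Yes, No): Faction A can switch to No (6 → 8). Not NE.
(Yes, Abstain): Faction A gets 7, best alternative 6; Faction B gets 5, best alternative 4. No profitable deviation — NE.
(Yes, Amend): Faction A can switch to Amend (7 → 8). Not NE.
(Yes, Delay): Faction A can switch to No (2 → 6). Not NE.
(No, No): Faction A gets 8, best alternative 6; Faction B gets 6, best alternative 4. No profitable deviation — NE.
(No, Abstain): Faction A can switch to Yes (6 → 7). Not NE.
(No, Amend): Faction A can switch to Yes (5 → 7). Not NE.
(No, Delay): Faction A can switch to Abstain (6 → 8). Not NE.
(Abstain, No): Faction A can switch to Yes (0 → 6). Not NE.
(Abstain, Abstain): Faction A can switch to Yes (4 → 7). Not NE.
(The remaining 10 profiles each have a profitable deviation by the same check.)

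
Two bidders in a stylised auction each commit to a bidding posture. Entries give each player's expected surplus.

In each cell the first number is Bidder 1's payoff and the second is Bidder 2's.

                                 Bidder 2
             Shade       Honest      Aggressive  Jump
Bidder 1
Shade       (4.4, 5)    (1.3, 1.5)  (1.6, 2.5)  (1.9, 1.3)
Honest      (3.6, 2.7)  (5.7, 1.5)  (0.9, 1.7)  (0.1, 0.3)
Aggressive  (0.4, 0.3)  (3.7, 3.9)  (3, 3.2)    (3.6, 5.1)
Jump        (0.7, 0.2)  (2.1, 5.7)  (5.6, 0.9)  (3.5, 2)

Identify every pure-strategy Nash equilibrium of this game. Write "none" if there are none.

The pure Nash equilibria are (Shade, Shade); (Aggressive, Jump).

Bidder 1 against Shade: payoffs 4.4, 3.6, 0.4, 0.7 → best response Shade.
Bidder 1 against Honest: payoffs 1.3, 5.7, 3.7, 2.1 → best response Honest.
Bidder 1 against Aggressive: payoffs 1.6, 0.9, 3, 5.6 → best response Jump.
Bidder 1 against Jump: payoffs 1.9, 0.1, 3.6, 3.5 → best response Aggressive.
Bidder 2 against Shade: payoffs 5, 1.5, 2.5, 1.3 → best response Shade.
Bidder 2 against Honest: payoffs 2.7, 1.5, 1.7, 0.3 → best response Shade.
Bidder 2 against Aggressive: payoffs 0.3, 3.9, 3.2, 5.1 → best response Jump.
Bidder 2 against Jump: payoffs 0.2, 5.7, 0.9, 2 → best response Honest.
Mutual best responses: (Shade, Shade); (Aggressive, Jump).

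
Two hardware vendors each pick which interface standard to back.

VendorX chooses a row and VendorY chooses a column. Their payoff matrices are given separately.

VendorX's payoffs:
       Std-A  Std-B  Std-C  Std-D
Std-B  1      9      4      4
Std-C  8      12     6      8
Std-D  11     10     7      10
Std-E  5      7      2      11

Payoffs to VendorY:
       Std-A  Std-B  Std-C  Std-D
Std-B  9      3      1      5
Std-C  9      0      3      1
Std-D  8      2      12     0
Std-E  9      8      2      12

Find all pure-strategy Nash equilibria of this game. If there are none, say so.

(Std-B, Std-A): VendorX can switch to Std-C (1 → 8). Not NE.
(Std-B, Std-B): VendorX can switch to Std-C (9 → 12). Not NE.
(Std-B, Std-C): VendorX can switch to Std-C (4 → 6). Not NE.
(Std-B, Std-D): VendorX can switch to Std-C (4 → 8). Not NE.
(Std-C, Std-A): VendorX can switch to Std-D (8 → 11). Not NE.
(Std-C, Std-B): VendorY can switch to Std-A (0 → 9). Not NE.
(Std-C, Std-C): VendorX can switch to Std-D (6 → 7). Not NE.
(Std-C, Std-D): VendorX can switch to Std-D (8 → 10). Not NE.
(Std-D, Std-A): VendorY can switch to Std-C (8 → 12). Not NE.
(Std-D, Std-B): VendorX can switch to Std-C (10 → 12). Not NE.
(Std-D, Std-C): VendorX gets 7, best alternative 6; VendorY gets 12, best alternative 8. No profitable deviation — NE.
(Std-D, Std-D): VendorX can switch to Std-E (10 → 11). Not NE.
(Std-E, Std-A): VendorX can switch to Std-C (5 → 8). Not NE.
(Std-E, Std-D): VendorX gets 11, best alternative 10; VendorY gets 12, best alternative 9. No profitable deviation — NE.
(The remaining 2 profiles each have a profitable deviation by the same check.)

Pure-strategy Nash equilibria: (Std-D, Std-C), (Std-E, Std-D)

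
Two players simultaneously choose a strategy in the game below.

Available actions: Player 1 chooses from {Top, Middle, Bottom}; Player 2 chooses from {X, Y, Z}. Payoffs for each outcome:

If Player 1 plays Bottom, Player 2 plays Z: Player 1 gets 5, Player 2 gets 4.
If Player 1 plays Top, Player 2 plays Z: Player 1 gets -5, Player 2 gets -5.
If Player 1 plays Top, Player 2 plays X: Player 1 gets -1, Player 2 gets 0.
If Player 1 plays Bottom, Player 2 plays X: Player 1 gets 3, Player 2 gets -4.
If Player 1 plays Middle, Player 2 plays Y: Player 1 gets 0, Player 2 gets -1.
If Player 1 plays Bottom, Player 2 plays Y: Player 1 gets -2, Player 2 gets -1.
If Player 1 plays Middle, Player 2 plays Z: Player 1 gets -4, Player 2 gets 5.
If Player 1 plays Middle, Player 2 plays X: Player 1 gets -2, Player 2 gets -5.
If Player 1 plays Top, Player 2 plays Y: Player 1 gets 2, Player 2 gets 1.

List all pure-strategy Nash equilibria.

(Top, Y); (Bottom, Z)

Player 1 against X: payoffs -1, -2, 3 → best response Bottom.
Player 1 against Y: payoffs 2, 0, -2 → best response Top.
Player 1 against Z: payoffs -5, -4, 5 → best response Bottom.
Player 2 against Top: payoffs 0, 1, -5 → best response Y.
Player 2 against Middle: payoffs -5, -1, 5 → best response Z.
Player 2 against Bottom: payoffs -4, -1, 4 → best response Z.
Mutual best responses: (Top, Y); (Bottom, Z).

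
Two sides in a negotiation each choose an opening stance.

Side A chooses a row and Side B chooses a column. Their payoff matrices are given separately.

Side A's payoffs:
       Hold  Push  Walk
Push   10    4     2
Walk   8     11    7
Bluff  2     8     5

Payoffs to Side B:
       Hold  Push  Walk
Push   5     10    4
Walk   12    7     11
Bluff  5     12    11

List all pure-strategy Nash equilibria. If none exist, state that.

For each player, find the best response to each opponent profile; mutual best responses are the pure NE.
Side A against Hold: payoffs 10, 8, 2 → best response Push.
Side A against Push: payoffs 4, 11, 8 → best response Walk.
Side A against Walk: payoffs 2, 7, 5 → best response Walk.
Side B against Push: payoffs 5, 10, 4 → best response Push.
Side B against Walk: payoffs 12, 7, 11 → best response Hold.
Side B against Bluff: payoffs 5, 12, 11 → best response Push.
No profile is a mutual best response for all players.

There is no pure-strategy Nash equilibrium.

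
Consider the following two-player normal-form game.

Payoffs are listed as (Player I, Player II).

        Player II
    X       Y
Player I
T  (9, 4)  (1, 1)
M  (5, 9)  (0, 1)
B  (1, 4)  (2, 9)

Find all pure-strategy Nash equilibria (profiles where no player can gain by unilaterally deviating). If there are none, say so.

Pure-strategy Nash equilibria: (T, X) and (B, Y)

Player I against X: payoffs 9, 5, 1 → best response T.
Player I against Y: payoffs 1, 0, 2 → best response B.
Player II against T: payoffs 4, 1 → best response X.
Player II against M: payoffs 9, 1 → best response X.
Player II against B: payoffs 4, 9 → best response Y.
Mutual best responses: (T, X); (B, Y).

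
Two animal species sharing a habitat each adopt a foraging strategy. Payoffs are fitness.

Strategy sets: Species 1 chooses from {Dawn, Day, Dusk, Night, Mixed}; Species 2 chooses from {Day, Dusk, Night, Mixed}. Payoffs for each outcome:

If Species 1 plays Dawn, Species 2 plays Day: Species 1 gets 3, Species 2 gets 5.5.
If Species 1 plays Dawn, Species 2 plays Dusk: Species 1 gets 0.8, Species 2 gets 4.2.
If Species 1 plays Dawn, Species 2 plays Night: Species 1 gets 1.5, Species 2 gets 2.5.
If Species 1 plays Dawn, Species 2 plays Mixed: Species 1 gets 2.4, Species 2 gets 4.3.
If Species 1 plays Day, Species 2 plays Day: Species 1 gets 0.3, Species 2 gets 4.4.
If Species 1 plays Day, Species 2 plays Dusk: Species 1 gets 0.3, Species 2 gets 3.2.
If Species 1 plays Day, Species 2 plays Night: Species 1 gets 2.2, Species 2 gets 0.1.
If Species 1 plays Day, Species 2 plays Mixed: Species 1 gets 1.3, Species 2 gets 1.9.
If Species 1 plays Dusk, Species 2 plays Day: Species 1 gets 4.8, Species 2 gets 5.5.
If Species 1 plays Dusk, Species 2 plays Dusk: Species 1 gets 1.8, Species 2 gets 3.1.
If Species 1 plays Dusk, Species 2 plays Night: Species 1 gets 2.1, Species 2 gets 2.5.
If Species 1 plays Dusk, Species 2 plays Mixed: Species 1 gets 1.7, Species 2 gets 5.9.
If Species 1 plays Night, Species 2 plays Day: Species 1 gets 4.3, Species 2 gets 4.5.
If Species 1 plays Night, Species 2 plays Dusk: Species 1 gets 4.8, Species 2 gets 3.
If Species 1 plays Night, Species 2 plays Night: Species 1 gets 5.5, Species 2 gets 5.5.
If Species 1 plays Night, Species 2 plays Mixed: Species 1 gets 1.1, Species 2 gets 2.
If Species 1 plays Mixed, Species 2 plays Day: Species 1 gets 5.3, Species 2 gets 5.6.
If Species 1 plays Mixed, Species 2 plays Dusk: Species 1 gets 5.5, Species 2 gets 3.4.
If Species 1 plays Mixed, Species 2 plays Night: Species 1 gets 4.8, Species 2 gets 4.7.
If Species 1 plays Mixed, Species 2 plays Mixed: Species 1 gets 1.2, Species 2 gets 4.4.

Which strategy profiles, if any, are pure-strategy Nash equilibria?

Pure-strategy Nash equilibria: (Night, Night), (Mixed, Day)

For each player, find the best response to each opponent profile; mutual best responses are the pure NE.
Species 1 against Day: payoffs 3, 0.3, 4.8, 4.3, 5.3 → best response Mixed.
Species 1 against Dusk: payoffs 0.8, 0.3, 1.8, 4.8, 5.5 → best response Mixed.
Species 1 against Night: payoffs 1.5, 2.2, 2.1, 5.5, 4.8 → best response Night.
Species 1 against Mixed: payoffs 2.4, 1.3, 1.7, 1.1, 1.2 → best response Dawn.
Species 2 against Dawn: payoffs 5.5, 4.2, 2.5, 4.3 → best response Day.
Species 2 against Day: payoffs 4.4, 3.2, 0.1, 1.9 → best response Day.
Species 2 against Dusk: payoffs 5.5, 3.1, 2.5, 5.9 → best response Mixed.
Species 2 against Night: payoffs 4.5, 3, 5.5, 2 → best response Night.
Species 2 against Mixed: payoffs 5.6, 3.4, 4.7, 4.4 → best response Day.
Mutual best responses: (Night, Night); (Mixed, Day).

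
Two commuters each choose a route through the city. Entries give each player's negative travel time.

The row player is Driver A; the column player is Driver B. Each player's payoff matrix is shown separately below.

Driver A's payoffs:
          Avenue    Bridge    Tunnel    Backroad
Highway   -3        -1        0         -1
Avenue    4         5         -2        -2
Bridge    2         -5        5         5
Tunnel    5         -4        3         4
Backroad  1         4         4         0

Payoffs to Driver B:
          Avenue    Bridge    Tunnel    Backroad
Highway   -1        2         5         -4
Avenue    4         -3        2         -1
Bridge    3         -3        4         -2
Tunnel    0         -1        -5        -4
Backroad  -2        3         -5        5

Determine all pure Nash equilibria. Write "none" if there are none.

(Highway, Avenue): Driver A can switch to Avenue (-3 → 4). Not NE.
(Highway, Bridge): Driver A can switch to Avenue (-1 → 5). Not NE.
(Highway, Tunnel): Driver A can switch to Bridge (0 → 5). Not NE.
(Highway, Backroad): Driver A can switch to Bridge (-1 → 5). Not NE.
(Avenue, Avenue): Driver A can switch to Tunnel (4 → 5). Not NE.
(Avenue, Bridge): Driver B can switch to Avenue (-3 → 4). Not NE.
(Avenue, Tunnel): Driver A can switch to Highway (-2 → 0). Not NE.
(Avenue, Backroad): Driver A can switch to Highway (-2 → -1). Not NE.
(Bridge, Avenue): Driver A can switch to Avenue (2 → 4). Not NE.
(Bridge, Bridge): Driver A can switch to Highway (-5 → -1). Not NE.
(Bridge, Tunnel): Driver A gets 5, best alternative 4; Driver B gets 4, best alternative 3. No profitable deviation — NE.
(Tunnel, Avenue): Driver A gets 5, best alternative 4; Driver B gets 0, best alternative -1. No profitable deviation — NE.
(The remaining 8 profiles each have a profitable deviation by the same check.)

The pure Nash equilibria are (Bridge, Tunnel) and (Tunnel, Avenue).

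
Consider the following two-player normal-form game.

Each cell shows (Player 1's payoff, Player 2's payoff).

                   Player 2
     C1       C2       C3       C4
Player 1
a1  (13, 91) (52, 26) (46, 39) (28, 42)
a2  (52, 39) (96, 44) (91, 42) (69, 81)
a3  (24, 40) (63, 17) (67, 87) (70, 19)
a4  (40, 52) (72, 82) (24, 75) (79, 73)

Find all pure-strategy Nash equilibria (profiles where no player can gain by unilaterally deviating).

(a1, C1): Player 1 can switch to a2 (13 → 52). Not NE.
(a1, C2): Player 1 can switch to a2 (52 → 96). Not NE.
(a1, C3): Player 1 can switch to a2 (46 → 91). Not NE.
(a1, C4): Player 1 can switch to a2 (28 → 69). Not NE.
(a2, C1): Player 2 can switch to C2 (39 → 44). Not NE.
(a2, C2): Player 2 can switch to C4 (44 → 81). Not NE.
(The remaining 10 profiles each have a profitable deviation by the same check.)

No pure-strategy Nash equilibrium.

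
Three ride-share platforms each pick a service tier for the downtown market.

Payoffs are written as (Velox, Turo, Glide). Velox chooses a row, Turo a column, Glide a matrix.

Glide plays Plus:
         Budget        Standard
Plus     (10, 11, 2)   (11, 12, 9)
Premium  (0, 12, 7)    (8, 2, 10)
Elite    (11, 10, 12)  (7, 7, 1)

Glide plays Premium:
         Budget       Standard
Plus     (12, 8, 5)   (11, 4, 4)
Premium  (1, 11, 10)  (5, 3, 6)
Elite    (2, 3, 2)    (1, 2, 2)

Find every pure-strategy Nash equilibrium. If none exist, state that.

The pure Nash equilibria are (Plus, Budget, Premium), (Plus, Standard, Plus), (Elite, Budget, Plus).

For each player, find the best response to each opponent profile; mutual best responses are the pure NE.
Velox against (Budget, Plus): payoffs 10, 0, 11 → best response Elite.
Velox against (Budget, Premium): payoffs 12, 1, 2 → best response Plus.
Velox against (Standard, Plus): payoffs 11, 8, 7 → best response Plus.
Velox against (Standard, Premium): payoffs 11, 5, 1 → best response Plus.
Turo against (Plus, Plus): payoffs 11, 12 → best response Standard.
Turo against (Plus, Premium): payoffs 8, 4 → best response Budget.
Turo against (Premium, Plus): payoffs 12, 2 → best response Budget.
Turo against (Premium, Premium): payoffs 11, 3 → best response Budget.
Turo against (Elite, Plus): payoffs 10, 7 → best response Budget.
Turo against (Elite, Premium): payoffs 3, 2 → best response Budget.
Glide against (Plus, Budget): payoffs 2, 5 → best response Premium.
Glide against (Plus, Standard): payoffs 9, 4 → best response Plus.
Glide against (Premium, Budget): payoffs 7, 10 → best response Premium.
Glide against (Premium, Standard): payoffs 10, 6 → best response Plus.
Glide against (Elite, Budget): payoffs 12, 2 → best response Plus.
Glide against (Elite, Standard): payoffs 1, 2 → best response Premium.
Mutual best responses: (Plus, Budget, Premium); (Plus, Standard, Plus); (Elite, Budget, Plus).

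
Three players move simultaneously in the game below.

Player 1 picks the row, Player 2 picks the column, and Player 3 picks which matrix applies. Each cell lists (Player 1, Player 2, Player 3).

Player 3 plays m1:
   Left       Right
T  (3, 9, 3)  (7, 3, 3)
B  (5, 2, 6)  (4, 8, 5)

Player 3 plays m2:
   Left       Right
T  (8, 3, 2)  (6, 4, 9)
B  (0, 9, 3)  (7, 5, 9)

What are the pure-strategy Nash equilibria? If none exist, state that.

Player 1 against (Left, m1): payoffs 3, 5 → best response B.
Player 1 against (Left, m2): payoffs 8, 0 → best response T.
Player 1 against (Right, m1): payoffs 7, 4 → best response T.
Player 1 against (Right, m2): payoffs 6, 7 → best response B.
Player 2 against (T, m1): payoffs 9, 3 → best response Left.
Player 2 against (T, m2): payoffs 3, 4 → best response Right.
Player 2 against (B, m1): payoffs 2, 8 → best response Right.
Player 2 against (B, m2): payoffs 9, 5 → best response Left.
Player 3 against (T, Left): payoffs 3, 2 → best response m1.
Player 3 against (T, Right): payoffs 3, 9 → best response m2.
Player 3 against (B, Left): payoffs 6, 3 → best response m1.
Player 3 against (B, Right): payoffs 5, 9 → best response m2.
No profile is a mutual best response for all players.

none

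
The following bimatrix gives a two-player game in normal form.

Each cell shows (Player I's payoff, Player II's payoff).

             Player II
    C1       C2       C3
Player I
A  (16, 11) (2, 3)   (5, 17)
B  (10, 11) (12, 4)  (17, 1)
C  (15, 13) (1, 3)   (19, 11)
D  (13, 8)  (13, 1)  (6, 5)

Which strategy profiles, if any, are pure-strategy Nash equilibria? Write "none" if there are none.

(A, C1): Player II can switch to C3 (11 → 17). Not NE.
(A, C2): Player I can switch to B (2 → 12). Not NE.
(A, C3): Player I can switch to B (5 → 17). Not NE.
(B, C1): Player I can switch to A (10 → 16). Not NE.
(B, C2): Player I can switch to D (12 → 13). Not NE.
(B, C3): Player I can switch to C (17 → 19). Not NE.
(C, C1): Player I can switch to A (15 → 16). Not NE.
(C, C2): Player I can switch to A (1 → 2). Not NE.
(C, C3): Player II can switch to C1 (11 → 13). Not NE.
(D, C1): Player I can switch to A (13 → 16). Not NE.
(D, C2): Player II can switch to C1 (1 → 8). Not NE.
(D, C3): Player I can switch to B (6 → 17). Not NE.

There is no pure-strategy Nash equilibrium.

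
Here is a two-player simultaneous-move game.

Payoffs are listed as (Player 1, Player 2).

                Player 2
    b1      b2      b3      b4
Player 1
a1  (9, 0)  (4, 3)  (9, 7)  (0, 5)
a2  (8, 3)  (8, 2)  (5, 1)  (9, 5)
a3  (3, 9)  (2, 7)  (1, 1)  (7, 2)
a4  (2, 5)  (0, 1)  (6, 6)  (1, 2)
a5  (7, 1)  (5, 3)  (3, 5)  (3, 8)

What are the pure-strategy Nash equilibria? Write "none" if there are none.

(a1, b1): Player 2 can switch to b2 (0 → 3). Not NE.
(a1, b2): Player 1 can switch to a2 (4 → 8). Not NE.
(a1, b3): Player 1 gets 9, best alternative 6; Player 2 gets 7, best alternative 5. No profitable deviation — NE.
(a1, b4): Player 1 can switch to a2 (0 → 9). Not NE.
(a2, b1): Player 1 can switch to a1 (8 → 9). Not NE.
(a2, b2): Player 2 can switch to b1 (2 → 3). Not NE.
(a2, b3): Player 1 can switch to a1 (5 → 9). Not NE.
(a2, b4): Player 1 gets 9, best alternative 7; Player 2 gets 5, best alternative 3. No profitable deviation — NE.
(a3, b1): Player 1 can switch to a1 (3 → 9). Not NE.
(a3, b2): Player 1 can switch to a1 (2 → 4). Not NE.
(The remaining 10 profiles each have a profitable deviation by the same check.)

The pure Nash equilibria are (a1, b3) and (a2, b4).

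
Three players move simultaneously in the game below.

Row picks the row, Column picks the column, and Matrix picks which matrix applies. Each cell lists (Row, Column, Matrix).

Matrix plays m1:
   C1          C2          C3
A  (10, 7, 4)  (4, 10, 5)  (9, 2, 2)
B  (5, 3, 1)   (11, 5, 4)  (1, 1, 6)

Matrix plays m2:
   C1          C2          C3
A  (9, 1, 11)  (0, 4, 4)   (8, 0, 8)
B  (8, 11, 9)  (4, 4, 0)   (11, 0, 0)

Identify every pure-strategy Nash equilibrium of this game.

Pure NE: (B, C2, m1)

Check each profile: it is a Nash equilibrium iff no player can strictly gain by switching unilaterally.
(A, C1, m1): Column can switch to C2 (7 → 10). Not NE.
(A, C1, m2): Column can switch to C2 (1 → 4). Not NE.
(A, C2, m1): Row can switch to B (4 → 11). Not NE.
(A, C2, m2): Row can switch to B (0 → 4). Not NE.
(A, C3, m1): Column can switch to C1 (2 → 7). Not NE.
(A, C3, m2): Row can switch to B (8 → 11). Not NE.
(B, C1, m1): Row can switch to A (5 → 10). Not NE.
(B, C1, m2): Row can switch to A (8 → 9). Not NE.
(B, C2, m1): Row gets 11, best alternative 4; Column gets 5, best alternative 3; Matrix gets 4, best alternative 0. No profitable deviation — NE.
(The remaining 3 profiles each have a profitable deviation by the same check.)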